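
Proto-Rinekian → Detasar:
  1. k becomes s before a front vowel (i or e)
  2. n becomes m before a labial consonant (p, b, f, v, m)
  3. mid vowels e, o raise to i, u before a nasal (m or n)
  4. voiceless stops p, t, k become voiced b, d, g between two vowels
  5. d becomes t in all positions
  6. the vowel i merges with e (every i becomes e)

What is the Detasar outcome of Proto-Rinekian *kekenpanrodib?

Detasar: *kekenpanrodib > sesenpanrodib > sesempanrodib > sesimpanrodib > sesimpanrotib > sesempanroteb  (by palatalisation, nasal place assimilation, pre-nasal raising, unconditioned shift, vowel merger)

sesempanroteb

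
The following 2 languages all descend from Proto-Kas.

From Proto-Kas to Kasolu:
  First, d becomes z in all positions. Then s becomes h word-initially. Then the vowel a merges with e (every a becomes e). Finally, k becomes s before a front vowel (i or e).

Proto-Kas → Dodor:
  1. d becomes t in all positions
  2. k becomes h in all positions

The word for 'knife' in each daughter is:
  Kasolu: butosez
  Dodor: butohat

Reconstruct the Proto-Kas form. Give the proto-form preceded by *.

*butokad

Position 5: Kasolu has s, Dodor has h. Taking the neighbouring segments as reconstructed: Kasolu s could go back to *k or *s; Dodor h could go back to *k or *h — the one source consistent with every daughter is *k.
Position 7: Kasolu has z, Dodor has t. Taking the neighbouring segments as reconstructed: Kasolu z could go back to *d or *z; Dodor t could go back to *t or *d — the one source consistent with every daughter is *d.
This points to *butokad. Verify forward in each daughter:
Kasolu: start from *butokad.
  rule 1 (unconditioned shift): butokad → butokaz
  rule 2: no change — butokaz
  rule 3 (vowel merger): butokaz → butokez
  rule 4 (palatalisation): butokez → butosez
  ⇒ Kasolu butosez
Dodor: start from *butokad.
  rule 1 (unconditioned shift): butokad → butokat
  rule 2 (unconditioned shift): butokat → butohat
  ⇒ Dodor butohat
Only *butokad yields all of Kasolu butosez, Dodor butohat.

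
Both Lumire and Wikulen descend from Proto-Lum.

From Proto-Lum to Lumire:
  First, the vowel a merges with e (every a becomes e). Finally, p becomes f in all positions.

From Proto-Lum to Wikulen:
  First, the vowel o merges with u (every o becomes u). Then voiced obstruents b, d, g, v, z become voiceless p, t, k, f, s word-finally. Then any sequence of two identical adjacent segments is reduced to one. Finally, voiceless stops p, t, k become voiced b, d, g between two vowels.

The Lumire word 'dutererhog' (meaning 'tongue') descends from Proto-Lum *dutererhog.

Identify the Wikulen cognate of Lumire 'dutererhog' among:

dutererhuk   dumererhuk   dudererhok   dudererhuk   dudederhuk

Wikulen: start from *dutererhog.
  rule 1 (vowel merger): dutererhog → dutererhug
  rule 2 (final devoicing): dutererhug → dutererhuk
  rule 3: no change — dutererhuk
  rule 4 (intervocalic voicing): dutererhuk → dudererhuk
  ⇒ Wikulen dudererhuk
Among the options, 'dudererhuk' alone shows every Wikulen change applied in order.

dudererhuk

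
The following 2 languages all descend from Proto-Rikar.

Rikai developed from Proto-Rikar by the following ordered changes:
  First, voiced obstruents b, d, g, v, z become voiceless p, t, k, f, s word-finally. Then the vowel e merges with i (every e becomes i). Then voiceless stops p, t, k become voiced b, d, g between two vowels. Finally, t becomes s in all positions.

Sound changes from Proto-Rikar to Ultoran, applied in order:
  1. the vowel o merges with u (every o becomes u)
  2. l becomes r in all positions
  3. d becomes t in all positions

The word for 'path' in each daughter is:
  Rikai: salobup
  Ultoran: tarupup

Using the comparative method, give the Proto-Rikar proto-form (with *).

*talopup

Position 3: Rikai has l, Ultoran has r. Rikai preserves l here (none of its changes turn any other segment into l), so the proto-segment is *l.
Position 5: Rikai has b, Ultoran has p. Ultoran preserves p here (none of its changes turn any other segment into p), so the proto-segment is *p.
Position 1: Rikai has s, Ultoran has t. Taking the neighbouring segments as reconstructed: Rikai s could go back to *t or *s; Ultoran t could go back to *t or *d — the one source consistent with every daughter is *t.
This points to *talopup. Verify forward in each daughter:
Rikai: start from *talopup.
  rule 1: no change — talopup
  rule 2: no change — talopup
  rule 3 (intervocalic voicing): talopup → talobup
  rule 4 (unconditioned shift): talobup → salobup
  ⇒ Rikai salobup
Ultoran: *talopup > talupup > tarupup  (by vowel merger, unconditioned shift)
Only *talopup yields all of Rikai salobup, Ultoran tarupup.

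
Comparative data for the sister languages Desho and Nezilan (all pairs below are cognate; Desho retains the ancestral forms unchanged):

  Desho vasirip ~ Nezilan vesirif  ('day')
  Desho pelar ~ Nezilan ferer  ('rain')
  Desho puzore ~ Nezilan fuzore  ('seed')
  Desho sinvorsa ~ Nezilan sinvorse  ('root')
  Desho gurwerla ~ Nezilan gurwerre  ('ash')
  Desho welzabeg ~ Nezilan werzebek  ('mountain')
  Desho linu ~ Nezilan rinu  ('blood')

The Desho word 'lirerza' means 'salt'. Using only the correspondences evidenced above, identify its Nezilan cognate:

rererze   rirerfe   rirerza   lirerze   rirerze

linu ~ rinu — Desho l corresponds to Nezilan r word-initially before a front vowel.
sinvorsa ~ sinvorse, gurwerla ~ gurwerre — Desho a corresponds to Nezilan e word-finally.
Applying these to Desho 'lirerza':
  lirerza → rirerza   (l→r word-initially before a front vowel)
  rirerza → rirerze   (a→e word-finally)
So the Nezilan cognate is 'rirerze'.

rirerze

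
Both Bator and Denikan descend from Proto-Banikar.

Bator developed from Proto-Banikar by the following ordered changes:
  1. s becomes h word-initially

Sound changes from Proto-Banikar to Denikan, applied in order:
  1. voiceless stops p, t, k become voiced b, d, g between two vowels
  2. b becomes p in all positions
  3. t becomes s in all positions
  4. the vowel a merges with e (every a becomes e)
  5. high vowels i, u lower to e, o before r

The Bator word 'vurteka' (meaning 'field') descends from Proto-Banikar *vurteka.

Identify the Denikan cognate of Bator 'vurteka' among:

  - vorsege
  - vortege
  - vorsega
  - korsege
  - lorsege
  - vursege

Denikan: *vurteka
  vurteka → vurtega   [intervocalic voicing]
  vurtega (rule 2 does not apply)
  vurtega → vursega   [unconditioned shift]
  vursega → vursege   [vowel merger]
  vursege → vorsege   [pre-rhotic lowering]
  giving Denikan vorsege.
Among the options, 'vorsege' alone shows every Denikan change applied in order.

vorsege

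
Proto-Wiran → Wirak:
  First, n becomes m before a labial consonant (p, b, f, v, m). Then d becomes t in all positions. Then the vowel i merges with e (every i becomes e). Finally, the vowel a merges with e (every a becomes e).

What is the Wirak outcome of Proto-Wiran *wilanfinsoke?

Wirak: *wilanfinsoke
  wilanfinsoke → wilamfinsoke   [nasal place assimilation]
  wilamfinsoke (rule 2 does not apply)
  wilamfinsoke → welamfensoke   [vowel merger]
  welamfensoke → welemfensoke   [vowel merger]
  giving Wirak welemfensoke.

welemfensoke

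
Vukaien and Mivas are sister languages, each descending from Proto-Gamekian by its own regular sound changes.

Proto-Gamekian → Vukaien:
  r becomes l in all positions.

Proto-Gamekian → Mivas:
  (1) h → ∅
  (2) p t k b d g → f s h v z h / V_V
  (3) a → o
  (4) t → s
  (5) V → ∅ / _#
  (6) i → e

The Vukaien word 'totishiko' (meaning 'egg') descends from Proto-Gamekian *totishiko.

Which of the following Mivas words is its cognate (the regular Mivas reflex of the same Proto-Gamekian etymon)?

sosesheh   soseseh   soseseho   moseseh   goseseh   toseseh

Mivas: *totishiko
  totishiko → totisiko   [h-loss]
  totisiko → tosisiho   [intervocalic lenition]
  tosisiho (rule 3 does not apply)
  tosisiho → sosisiho   [unconditioned shift]
  sosisiho → sosisih   [apocope]
  sosisih → soseseh   [vowel merger]
  giving Mivas soseseh.
The other candidates each miss or misapply at least one Mivas change.

soseseh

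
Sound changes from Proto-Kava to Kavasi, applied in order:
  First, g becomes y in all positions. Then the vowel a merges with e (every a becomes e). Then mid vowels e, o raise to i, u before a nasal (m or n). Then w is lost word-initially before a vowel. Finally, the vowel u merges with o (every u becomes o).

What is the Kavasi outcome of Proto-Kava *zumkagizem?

zomkeyizim

Kavasi: *zumkagizem
  zumkagizem → zumkayizem   [unconditioned shift]
  zumkayizem → zumkeyizem   [vowel merger]
  zumkeyizem → zumkeyizim   [pre-nasal raising]
  zumkeyizim (rule 4 does not apply)
  zumkeyizim → zomkeyizim   [vowel merger]
  giving Kavasi zomkeyizim.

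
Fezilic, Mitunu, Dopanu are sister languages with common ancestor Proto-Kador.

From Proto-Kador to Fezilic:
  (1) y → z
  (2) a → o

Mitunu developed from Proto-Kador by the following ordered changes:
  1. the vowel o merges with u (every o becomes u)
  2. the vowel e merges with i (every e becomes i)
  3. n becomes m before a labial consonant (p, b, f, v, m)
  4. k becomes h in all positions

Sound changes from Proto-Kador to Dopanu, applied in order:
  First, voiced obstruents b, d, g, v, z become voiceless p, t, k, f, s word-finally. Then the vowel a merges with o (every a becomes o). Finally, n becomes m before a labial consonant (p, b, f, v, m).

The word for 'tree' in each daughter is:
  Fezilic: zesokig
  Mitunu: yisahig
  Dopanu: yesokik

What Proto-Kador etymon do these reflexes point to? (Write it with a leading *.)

Position 7: Fezilic has g, Mitunu has g, Dopanu has k. Fezilic preserves g here (none of its changes turn any other segment into g), so the proto-segment is *g.
Position 2: Fezilic has e, Mitunu has i, Dopanu has e. Fezilic preserves e here (none of its changes turn any other segment into e), so the proto-segment is *e.
Position 5: Fezilic has k, Mitunu has h, Dopanu has k. Fezilic preserves k here (none of its changes turn any other segment into k), so the proto-segment is *k.
Verify the candidate proto-form against each daughter:
Fezilic: *yesakig
  yesakig → zesakig   [unconditioned shift]
  zesakig → zesokig   [vowel merger]
  giving Fezilic zesokig.
Mitunu: start from *yesakig.
  rule 1: no change — yesakig
  rule 2 (vowel merger): yesakig → yisakig
  rule 3: no change — yisakig
  rule 4 (unconditioned shift): yisakig → yisahig
  ⇒ Mitunu yisahig
Dopanu: start from *yesakig.
  rule 1 (final devoicing): yesakig → yesakik
  rule 2 (vowel merger): yesakik → yesokik
  rule 3: no change — yesokik
  ⇒ Dopanu yesokik
No other proto-form is consistent with every reflex, so the reconstruction is *yesakig.

*yesakig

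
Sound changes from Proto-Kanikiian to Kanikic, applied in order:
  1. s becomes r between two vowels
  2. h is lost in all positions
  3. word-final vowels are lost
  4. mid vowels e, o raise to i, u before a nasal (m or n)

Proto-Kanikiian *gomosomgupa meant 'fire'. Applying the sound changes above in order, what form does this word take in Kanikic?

gumorumgup

Kanikic: *gomosomgupa > gomoromgupa > gomoromgup > gumorumgup  (by rhotacism, apocope, pre-nasal raising)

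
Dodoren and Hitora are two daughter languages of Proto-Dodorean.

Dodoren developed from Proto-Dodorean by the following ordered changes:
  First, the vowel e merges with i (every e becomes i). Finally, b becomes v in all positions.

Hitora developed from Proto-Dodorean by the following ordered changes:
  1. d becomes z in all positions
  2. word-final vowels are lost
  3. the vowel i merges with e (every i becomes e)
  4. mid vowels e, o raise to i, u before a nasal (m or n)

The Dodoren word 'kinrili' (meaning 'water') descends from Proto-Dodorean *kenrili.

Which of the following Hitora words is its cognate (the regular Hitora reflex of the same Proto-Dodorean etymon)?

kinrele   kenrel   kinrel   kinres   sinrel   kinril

kinrel

Hitora: *kenrili > kenril > kenrel > kinrel  (by apocope, vowel merger, pre-nasal raising)
Only 'kinrel' matches the regular Hitora development of *kenrili.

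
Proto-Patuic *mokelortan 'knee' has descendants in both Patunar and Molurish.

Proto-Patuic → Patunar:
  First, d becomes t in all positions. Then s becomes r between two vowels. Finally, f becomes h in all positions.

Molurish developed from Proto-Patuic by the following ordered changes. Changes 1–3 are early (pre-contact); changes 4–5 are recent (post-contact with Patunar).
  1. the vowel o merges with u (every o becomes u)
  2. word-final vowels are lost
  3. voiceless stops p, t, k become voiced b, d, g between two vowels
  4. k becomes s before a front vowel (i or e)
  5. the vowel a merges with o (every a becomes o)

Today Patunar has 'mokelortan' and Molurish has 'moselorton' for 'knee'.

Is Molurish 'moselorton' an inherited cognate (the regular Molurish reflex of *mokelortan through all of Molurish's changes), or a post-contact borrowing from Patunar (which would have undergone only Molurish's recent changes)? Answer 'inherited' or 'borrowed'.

borrowed

If inherited, *mokelortan would pass through all of Molurish's changes:
Molurish: *mokelortan
  mokelortan → mukelurtan   [vowel merger]
  mukelurtan (rule 2 does not apply)
  mukelurtan → mugelurtan   [intervocalic voicing]
  mugelurtan (rule 4 does not apply)
  mugelurtan → mugelurton   [vowel merger]
  giving Molurish mugelurton.
If borrowed from Patunar 'mokelortan' after the early changes, it would undergo only the recent ones:
  rule 4 (palatalisation): mokelortan → moselortan
  rule 5 (vowel merger): moselortan → moselorton
  ⇒ as a loan: moselorton
Molurish 'moselorton' matches the loan outcome 'moselorton', not the inherited 'mugelurton' — it skipped the early Molurish changes, so it was borrowed from Patunar.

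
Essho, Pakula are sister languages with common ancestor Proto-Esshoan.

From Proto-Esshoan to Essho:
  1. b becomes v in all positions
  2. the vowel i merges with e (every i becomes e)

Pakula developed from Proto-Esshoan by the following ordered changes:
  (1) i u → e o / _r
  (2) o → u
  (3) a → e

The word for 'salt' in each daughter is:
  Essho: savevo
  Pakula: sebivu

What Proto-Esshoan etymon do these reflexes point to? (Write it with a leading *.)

*sabivo

Position 2: Essho has a, Pakula has e. Essho preserves a here (none of its changes turn any other segment into a), so the proto-segment is *a.
Position 6: Essho has o, Pakula has u. Essho preserves o here (none of its changes turn any other segment into o), so the proto-segment is *o.
Position 4: Essho has e, Pakula has i. Pakula preserves i here (none of its changes turn any other segment into i), so the proto-segment is *i.
Continuing position by position gives *sabivo; check it forward:
Essho: *sabivo > savivo > savevo  (by unconditioned shift, vowel merger)
Pakula: start from *sabivo.
  rule 1: no change — sabivo
  rule 2 (vowel merger): sabivo → sabivu
  rule 3 (vowel merger): sabivu → sebivu
  ⇒ Pakula sebivu
Only *sabivo yields all of Essho savevo, Pakula sebivu.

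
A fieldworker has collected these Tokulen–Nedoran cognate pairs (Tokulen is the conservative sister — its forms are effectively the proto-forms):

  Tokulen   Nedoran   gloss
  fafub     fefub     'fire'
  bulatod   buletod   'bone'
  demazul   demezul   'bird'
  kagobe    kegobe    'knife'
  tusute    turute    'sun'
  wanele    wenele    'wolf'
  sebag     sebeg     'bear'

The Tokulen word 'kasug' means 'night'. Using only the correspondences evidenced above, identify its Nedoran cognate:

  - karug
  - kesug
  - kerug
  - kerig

bulatod ~ buletod, demazul ~ demezul — Tokulen a corresponds to Nedoran e after a consonant, before a consonant other than r, m, n, p, b, f, v.
tusute ~ turute — Tokulen s corresponds to Nedoran r between vowels (before a back vowel).
Applying these to Tokulen 'kasug':
  kasug → kesug   (a→e after a consonant, before a consonant other than r, m, n, p, b, f, v)
  kesug → kerug   (s→r between vowels (before a back vowel))
So the Nedoran cognate is 'kerug'.

kerug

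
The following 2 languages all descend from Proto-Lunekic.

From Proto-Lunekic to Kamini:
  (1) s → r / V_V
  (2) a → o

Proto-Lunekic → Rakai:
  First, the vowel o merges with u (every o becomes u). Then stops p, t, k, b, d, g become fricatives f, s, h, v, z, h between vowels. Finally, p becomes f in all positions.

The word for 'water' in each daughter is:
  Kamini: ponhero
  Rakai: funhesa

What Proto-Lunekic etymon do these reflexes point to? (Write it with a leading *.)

*ponhesa

Position 2: Kamini has o, Rakai has u. Taking the neighbouring segments as reconstructed: Kamini o could go back to *a or *o; Rakai u could go back to *o or *u — the one source consistent with every daughter is *o.
Position 6: Kamini has r, Rakai has s. Taking the neighbouring segments as reconstructed: Kamini r could go back to *s or *r; Rakai s could go back to *t or *s — the one source consistent with every daughter is *s.
Position 1: Kamini has p, Rakai has f. Kamini preserves p here (none of its changes turn any other segment into p), so the proto-segment is *p.
This points to *ponhesa. Verify forward in each daughter:
Kamini: *ponhesa > ponhera > ponhero  (by rhotacism, vowel merger)
Rakai: start from *ponhesa.
  rule 1 (vowel merger): ponhesa → punhesa
  rule 2: no change — punhesa
  rule 3 (unconditioned shift): punhesa → funhesa
  ⇒ Rakai funhesa
Only *ponhesa yields all of Kamini ponhero, Rakai funhesa.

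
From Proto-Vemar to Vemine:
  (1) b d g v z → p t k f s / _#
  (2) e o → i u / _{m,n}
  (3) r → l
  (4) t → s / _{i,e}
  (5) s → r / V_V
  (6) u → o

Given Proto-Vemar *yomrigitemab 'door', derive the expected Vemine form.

Vemine: start from *yomrigitemab.
  rule 1 (final devoicing): yomrigitemab → yomrigitemap
  rule 2 (pre-nasal raising): yomrigitemap → yumrigitimap
  rule 3 (unconditioned shift): yumrigitimap → yumligitimap
  rule 4 (palatalisation): yumligitimap → yumligisimap
  rule 5 (rhotacism): yumligisimap → yumligirimap
  rule 6 (vowel merger): yumligirimap → yomligirimap
  ⇒ Vemine yomligirimap

yomligirimap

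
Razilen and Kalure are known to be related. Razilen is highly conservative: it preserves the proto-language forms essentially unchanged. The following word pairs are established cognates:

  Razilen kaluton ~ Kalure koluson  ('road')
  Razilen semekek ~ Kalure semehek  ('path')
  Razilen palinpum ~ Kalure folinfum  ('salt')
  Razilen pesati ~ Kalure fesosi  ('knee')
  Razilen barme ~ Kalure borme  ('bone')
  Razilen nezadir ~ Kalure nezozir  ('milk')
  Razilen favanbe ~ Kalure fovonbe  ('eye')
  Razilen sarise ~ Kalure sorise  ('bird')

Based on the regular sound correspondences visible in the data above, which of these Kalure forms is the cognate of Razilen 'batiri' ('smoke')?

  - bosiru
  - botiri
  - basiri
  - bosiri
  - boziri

bosiri

kaluton ~ koluson, palinpum ~ folinfum — Razilen a corresponds to Kalure o after a consonant, before a consonant other than r, m, n, p, b, f, v.
pesati ~ fesosi — Razilen t corresponds to Kalure s between vowels (before a front vowel).
Applying these to Razilen 'batiri':
  batiri → botiri   (a→o after a consonant, before a consonant other than r, m, n, p, b, f, v)
  botiri → bosiri   (t→s between vowels (before a front vowel))
So the Kalure cognate is 'bosiri'.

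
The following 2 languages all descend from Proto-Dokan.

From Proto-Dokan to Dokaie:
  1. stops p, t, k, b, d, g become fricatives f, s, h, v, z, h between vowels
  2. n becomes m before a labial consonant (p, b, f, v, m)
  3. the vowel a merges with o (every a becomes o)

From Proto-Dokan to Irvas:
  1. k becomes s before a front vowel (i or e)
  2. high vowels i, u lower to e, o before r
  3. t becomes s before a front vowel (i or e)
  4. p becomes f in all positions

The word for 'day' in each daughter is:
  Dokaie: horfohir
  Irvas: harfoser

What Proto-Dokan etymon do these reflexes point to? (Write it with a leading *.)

*harfokir

Position 6: Dokaie has h, Irvas has s. Taking the neighbouring segments as reconstructed: Dokaie h could go back to *k or *g or *h; Irvas s could go back to *t or *k or *s — the one source consistent with every daughter is *k.
Position 2: Dokaie has o, Irvas has a. Irvas preserves a here (none of its changes turn any other segment into a), so the proto-segment is *a.
Verify the candidate proto-form against each daughter:
Dokaie: *harfokir
  harfokir → harfohir   [intervocalic lenition]
  harfohir (rule 2 does not apply)
  harfohir → horfohir   [vowel merger]
  giving Dokaie horfohir.
Irvas: *harfokir
  harfokir → harfosir   [palatalisation]
  harfosir → harfoser   [pre-rhotic lowering]
  harfoser (rule 3 does not apply)
  harfoser (rule 4 does not apply)
  giving Irvas harfoser.
No other proto-form is consistent with every reflex, so the reconstruction is *harfokir.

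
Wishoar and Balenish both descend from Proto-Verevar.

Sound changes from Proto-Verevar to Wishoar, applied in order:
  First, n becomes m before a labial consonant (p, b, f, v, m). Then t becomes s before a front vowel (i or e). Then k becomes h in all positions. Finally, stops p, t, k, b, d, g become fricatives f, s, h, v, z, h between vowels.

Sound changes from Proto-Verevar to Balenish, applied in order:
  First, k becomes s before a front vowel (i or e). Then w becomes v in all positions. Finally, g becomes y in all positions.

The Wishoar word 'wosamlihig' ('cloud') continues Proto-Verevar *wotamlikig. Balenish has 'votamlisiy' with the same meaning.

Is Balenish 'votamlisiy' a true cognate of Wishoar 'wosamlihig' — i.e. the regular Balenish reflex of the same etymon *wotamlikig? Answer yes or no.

yes

Derive the expected Balenish reflex of *wotamlikig:
Balenish: *wotamlikig
  wotamlikig → wotamlisig   [palatalisation]
  wotamlisig → votamlisig   [unconditioned shift]
  votamlisig → votamlisiy   [unconditioned shift]
  giving Balenish votamlisiy.
Balenish 'votamlisiy' matches the regular reflex exactly, so the pair is cognate.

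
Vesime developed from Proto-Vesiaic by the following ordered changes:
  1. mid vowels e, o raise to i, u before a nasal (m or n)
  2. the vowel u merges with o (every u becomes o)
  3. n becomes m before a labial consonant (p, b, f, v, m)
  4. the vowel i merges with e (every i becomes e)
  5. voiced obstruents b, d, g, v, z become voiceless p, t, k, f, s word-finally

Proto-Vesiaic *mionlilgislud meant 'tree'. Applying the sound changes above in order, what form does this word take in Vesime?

Vesime: start from *mionlilgislud.
  rule 1 (pre-nasal raising): mionlilgislud → miunlilgislud
  rule 2 (vowel merger): miunlilgislud → mionlilgislod
  rule 3: no change — mionlilgislod
  rule 4 (vowel merger): mionlilgislod → meonlelgeslod
  rule 5 (final devoicing): meonlelgeslod → meonlelgeslot
  ⇒ Vesime meonlelgeslot

meonlelgeslot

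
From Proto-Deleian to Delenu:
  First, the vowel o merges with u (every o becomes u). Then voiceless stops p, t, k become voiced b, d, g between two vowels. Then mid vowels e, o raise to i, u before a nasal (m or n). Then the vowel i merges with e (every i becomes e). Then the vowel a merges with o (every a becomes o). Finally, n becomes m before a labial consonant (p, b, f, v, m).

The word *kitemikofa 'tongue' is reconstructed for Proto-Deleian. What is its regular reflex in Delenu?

kedemegufo

Delenu: start from *kitemikofa.
  rule 1 (vowel merger): kitemikofa → kitemikufa
  rule 2 (intervocalic voicing): kitemikufa → kidemigufa
  rule 3 (pre-nasal raising): kidemigufa → kidimigufa
  rule 4 (vowel merger): kidimigufa → kedemegufa
  rule 5 (vowel merger): kedemegufa → kedemegufo
  rule 6: no change — kedemegufo
  ⇒ Delenu kedemegufo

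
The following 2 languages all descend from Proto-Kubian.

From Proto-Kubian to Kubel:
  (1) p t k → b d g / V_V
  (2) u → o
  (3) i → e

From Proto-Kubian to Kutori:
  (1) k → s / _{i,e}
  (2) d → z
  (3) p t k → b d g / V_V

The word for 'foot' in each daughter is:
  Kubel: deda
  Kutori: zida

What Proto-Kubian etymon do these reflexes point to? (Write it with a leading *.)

*dita

Position 3: Kubel has d, Kutori has d. In Kutori, d can only continue *t, so the proto-segment is *t.
Position 1: Kubel has d, Kutori has z. Taking the neighbouring segments as reconstructed: Kubel d can only go back to *d; Kutori z could go back to *d or *z — the one source consistent with every daughter is *d.
Position 2: Kubel has e, Kutori has i. Kutori preserves i here (none of its changes turn any other segment into i), so the proto-segment is *i.
Continuing position by position gives *dita; check it forward:
Kubel: *dita
  dita → dida   [intervocalic voicing]
  dida (rule 2 does not apply)
  dida → deda   [vowel merger]
  giving Kubel deda.
Kutori: *dita > zita > zida  (by unconditioned shift, intervocalic voicing)
No other proto-form is consistent with every reflex, so the reconstruction is *dita.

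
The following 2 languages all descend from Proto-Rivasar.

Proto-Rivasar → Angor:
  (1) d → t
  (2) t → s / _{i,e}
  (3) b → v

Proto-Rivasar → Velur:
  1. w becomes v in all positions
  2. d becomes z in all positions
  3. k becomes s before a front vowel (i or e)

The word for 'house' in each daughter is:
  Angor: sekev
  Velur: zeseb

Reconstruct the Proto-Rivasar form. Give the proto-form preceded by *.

*dekeb

Position 3: Angor has k, Velur has s. Angor preserves k here (none of its changes turn any other segment into k), so the proto-segment is *k.
Position 1: Angor has s, Velur has z. Taking the neighbouring segments as reconstructed: Angor s could go back to *t or *d or *s; Velur z could go back to *d or *z — the one source consistent with every daughter is *d.
Position 5: Angor has v, Velur has b. Velur preserves b here (none of its changes turn any other segment into b), so the proto-segment is *b.
The remaining positions agree across the daughters. Check the candidate against every language:
Angor: start from *dekeb.
  rule 1 (unconditioned shift): dekeb → tekeb
  rule 2 (palatalisation): tekeb → sekeb
  rule 3 (unconditioned shift): sekeb → sekev
  ⇒ Angor sekev
Velur: start from *dekeb.
  rule 1: no change — dekeb
  rule 2 (unconditioned shift): dekeb → zekeb
  rule 3 (palatalisation): zekeb → zeseb
  ⇒ Velur zeseb
*dekeb is the unique common source.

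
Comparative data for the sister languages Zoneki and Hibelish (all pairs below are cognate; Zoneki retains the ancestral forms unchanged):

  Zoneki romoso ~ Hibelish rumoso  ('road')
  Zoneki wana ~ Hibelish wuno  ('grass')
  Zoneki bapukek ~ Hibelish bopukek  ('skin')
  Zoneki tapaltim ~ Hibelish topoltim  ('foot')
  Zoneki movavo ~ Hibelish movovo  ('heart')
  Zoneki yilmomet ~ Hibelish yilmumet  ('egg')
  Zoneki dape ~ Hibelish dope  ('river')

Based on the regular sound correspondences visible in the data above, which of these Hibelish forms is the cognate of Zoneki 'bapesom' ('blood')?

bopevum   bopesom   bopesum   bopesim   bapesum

bopesum

bapukek ~ bopukek, tapaltim ~ topoltim — Zoneki a corresponds to Hibelish o after a consonant, before a labial obstruent.
romoso ~ rumoso, yilmomet ~ yilmumet — Zoneki o corresponds to Hibelish u after a consonant, before a nasal.
Applying these to Zoneki 'bapesom':
  bapesom → bopesom   (a→o after a consonant, before a labial obstruent)
  bopesom → bopesum   (o→u after a consonant, before a nasal)
So the Hibelish cognate is 'bopesum'.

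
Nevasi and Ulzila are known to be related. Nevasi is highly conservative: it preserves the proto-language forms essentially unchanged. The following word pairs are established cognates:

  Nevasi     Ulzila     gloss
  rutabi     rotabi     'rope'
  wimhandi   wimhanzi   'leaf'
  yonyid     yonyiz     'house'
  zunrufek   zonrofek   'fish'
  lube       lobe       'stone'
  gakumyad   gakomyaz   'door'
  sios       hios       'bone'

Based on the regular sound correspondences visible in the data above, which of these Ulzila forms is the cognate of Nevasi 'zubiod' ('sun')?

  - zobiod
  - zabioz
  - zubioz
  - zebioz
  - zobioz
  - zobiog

lube ~ lobe — Nevasi u corresponds to Ulzila o after a consonant, before a labial obstruent.
yonyid ~ yonyiz, gakumyad ~ gakomyaz — Nevasi d corresponds to Ulzila z word-finally.
Applying these to Nevasi 'zubiod':
  zubiod → zobiod   (u→o after a consonant, before a labial obstruent)
  zobiod → zobioz   (d→z word-finally)
So the Ulzila cognate is 'zobioz'.

zobioz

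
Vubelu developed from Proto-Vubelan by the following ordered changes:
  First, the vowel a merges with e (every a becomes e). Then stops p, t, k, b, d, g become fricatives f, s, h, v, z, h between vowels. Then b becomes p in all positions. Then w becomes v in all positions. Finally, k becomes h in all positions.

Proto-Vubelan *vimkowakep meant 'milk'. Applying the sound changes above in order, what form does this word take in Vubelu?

Vubelu: *vimkowakep
  vimkowakep → vimkowekep   [vowel merger]
  vimkowekep → vimkowehep   [intervocalic lenition]
  vimkowehep (rule 3 does not apply)
  vimkowehep → vimkovehep   [unconditioned shift]
  vimkovehep → vimhovehep   [unconditioned shift]
  giving Vubelu vimhovehep.

vimhovehep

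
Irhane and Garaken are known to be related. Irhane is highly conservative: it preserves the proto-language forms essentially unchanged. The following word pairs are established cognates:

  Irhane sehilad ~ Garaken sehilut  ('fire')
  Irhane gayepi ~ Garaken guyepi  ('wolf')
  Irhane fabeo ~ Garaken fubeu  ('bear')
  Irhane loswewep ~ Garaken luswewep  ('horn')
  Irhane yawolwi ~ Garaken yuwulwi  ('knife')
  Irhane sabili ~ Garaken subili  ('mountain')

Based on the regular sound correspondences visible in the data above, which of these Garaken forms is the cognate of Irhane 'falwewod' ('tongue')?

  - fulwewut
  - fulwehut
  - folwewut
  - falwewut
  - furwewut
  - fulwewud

sehilad ~ sehilut, gayepi ~ guyepi — Irhane a corresponds to Garaken u after a consonant, before a consonant other than r, m, n, p, b, f, v.
loswewep ~ luswewep, yawolwi ~ yuwulwi — Irhane o corresponds to Garaken u after a consonant, before a consonant other than r, m, n, p, b, f, v.
sehilad ~ sehilut — Irhane d corresponds to Garaken t word-finally.
Applying these to Irhane 'falwewod':
  falwewod → fulwewod   (a→u after a consonant, before a consonant other than r, m, n, p, b, f, v)
  fulwewod → fulwewud   (o→u after a consonant, before a consonant other than r, m, n, p, b, f, v)
  fulwewud → fulwewut   (d→t word-finally)
So the Garaken cognate is 'fulwewut'.

fulwewut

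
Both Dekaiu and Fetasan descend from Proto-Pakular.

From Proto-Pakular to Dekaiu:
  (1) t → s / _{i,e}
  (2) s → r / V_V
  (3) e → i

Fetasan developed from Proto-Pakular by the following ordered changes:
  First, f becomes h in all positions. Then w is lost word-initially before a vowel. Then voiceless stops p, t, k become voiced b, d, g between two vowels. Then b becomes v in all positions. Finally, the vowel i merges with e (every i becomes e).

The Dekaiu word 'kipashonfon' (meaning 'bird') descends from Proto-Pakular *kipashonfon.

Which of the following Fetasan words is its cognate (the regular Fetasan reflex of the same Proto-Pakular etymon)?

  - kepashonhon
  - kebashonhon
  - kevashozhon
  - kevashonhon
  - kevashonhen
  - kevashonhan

kevashonhon

Fetasan: *kipashonfon
  kipashonfon → kipashonhon   [unconditioned shift]
  kipashonhon (rule 2 does not apply)
  kipashonhon → kibashonhon   [intervocalic voicing]
  kibashonhon → kivashonhon   [unconditioned shift]
  kivashonhon → kevashonhon   [vowel merger]
  giving Fetasan kevashonhon.
Among the options, 'kevashonhon' alone shows every Fetasan change applied in order.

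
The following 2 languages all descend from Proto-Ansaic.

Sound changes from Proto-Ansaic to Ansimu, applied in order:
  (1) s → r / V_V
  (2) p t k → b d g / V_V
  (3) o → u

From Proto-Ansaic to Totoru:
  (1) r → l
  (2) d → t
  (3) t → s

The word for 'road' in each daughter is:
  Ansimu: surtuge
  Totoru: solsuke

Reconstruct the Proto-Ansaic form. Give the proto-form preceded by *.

*sortuke

Position 2: Ansimu has u, Totoru has o. Totoru preserves o here (none of its changes turn any other segment into o), so the proto-segment is *o.
Position 4: Ansimu has t, Totoru has s. Ansimu preserves t here (none of its changes turn any other segment into t), so the proto-segment is *t.
Continuing position by position gives *sortuke; check it forward:
Ansimu: *sortuke
  sortuke (rule 1 does not apply)
  sortuke → sortuge   [intervocalic voicing]
  sortuge → surtuge   [vowel merger]
  giving Ansimu surtuge.
Totoru: *sortuke > soltuke > solsuke  (by unconditioned shift, unconditioned shift)
Only *sortuke yields all of Ansimu surtuge, Totoru solsuke.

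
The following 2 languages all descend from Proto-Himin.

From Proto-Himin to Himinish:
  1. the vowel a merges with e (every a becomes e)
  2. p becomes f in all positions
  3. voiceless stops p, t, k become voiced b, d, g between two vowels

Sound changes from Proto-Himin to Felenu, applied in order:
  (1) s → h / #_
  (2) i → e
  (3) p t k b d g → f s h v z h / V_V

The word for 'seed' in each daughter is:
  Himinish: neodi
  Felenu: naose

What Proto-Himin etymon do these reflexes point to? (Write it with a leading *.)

Position 4: Himinish has d, Felenu has s. Taking the neighbouring segments as reconstructed: Himinish d could go back to *t or *d; Felenu s could go back to *t or *s — the one source consistent with every daughter is *t.
Position 2: Himinish has e, Felenu has a. Felenu preserves a here (none of its changes turn any other segment into a), so the proto-segment is *a.
This points to *naoti. Verify forward in each daughter:
Himinish: *naoti > neoti > neodi  (by vowel merger, intervocalic voicing)
Felenu: start from *naoti.
  rule 1: no change — naoti
  rule 2 (vowel merger): naoti → naote
  rule 3 (intervocalic lenition): naote → naose
  ⇒ Felenu naose
*naoti is the unique common source.

*naoti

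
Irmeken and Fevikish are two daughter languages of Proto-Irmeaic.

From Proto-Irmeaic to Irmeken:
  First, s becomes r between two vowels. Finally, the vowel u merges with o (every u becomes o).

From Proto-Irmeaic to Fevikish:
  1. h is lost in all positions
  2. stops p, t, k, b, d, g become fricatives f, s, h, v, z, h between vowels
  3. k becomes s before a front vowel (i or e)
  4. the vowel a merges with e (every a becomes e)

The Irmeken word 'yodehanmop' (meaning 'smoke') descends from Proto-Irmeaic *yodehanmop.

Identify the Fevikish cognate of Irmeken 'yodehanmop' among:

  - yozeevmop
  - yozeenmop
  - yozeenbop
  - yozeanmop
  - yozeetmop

yozeenmop

Fevikish: start from *yodehanmop.
  rule 1 (h-loss): yodehanmop → yodeanmop
  rule 2 (intervocalic lenition): yodeanmop → yozeanmop
  rule 3: no change — yozeanmop
  rule 4 (vowel merger): yozeanmop → yozeenmop
  ⇒ Fevikish yozeenmop
Only 'yozeenmop' matches the regular Fevikish development of *yodehanmop.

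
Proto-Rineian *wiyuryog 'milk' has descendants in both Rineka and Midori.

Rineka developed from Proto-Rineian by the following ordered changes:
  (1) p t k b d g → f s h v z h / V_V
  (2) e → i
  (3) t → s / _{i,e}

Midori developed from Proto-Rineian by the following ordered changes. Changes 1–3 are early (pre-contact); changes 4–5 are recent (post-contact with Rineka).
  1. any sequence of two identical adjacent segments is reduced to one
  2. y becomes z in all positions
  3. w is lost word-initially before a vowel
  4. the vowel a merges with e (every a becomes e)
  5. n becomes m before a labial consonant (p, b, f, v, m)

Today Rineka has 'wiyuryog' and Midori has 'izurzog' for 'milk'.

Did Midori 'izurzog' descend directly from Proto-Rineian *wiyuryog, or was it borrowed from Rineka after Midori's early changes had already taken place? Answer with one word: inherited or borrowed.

If inherited, *wiyuryog would pass through all of Midori's changes:
Midori: start from *wiyuryog.
  rule 1: no change — wiyuryog
  rule 2 (unconditioned shift): wiyuryog → wizurzog
  rule 3 (glide loss): wizurzog → izurzog
  rule 4: no change — izurzog
  rule 5: no change — izurzog
  ⇒ Midori izurzog
If borrowed from Rineka 'wiyuryog' after the early changes, it would undergo only the recent ones:
  rule 4 (vowel merger): no change (wiyuryog)
  rule 5 (nasal place assimilation): no change (wiyuryog)
  ⇒ as a loan: wiyuryog
Midori 'izurzog' matches the inherited outcome exactly, so it is an inherited cognate, not a loan.

inherited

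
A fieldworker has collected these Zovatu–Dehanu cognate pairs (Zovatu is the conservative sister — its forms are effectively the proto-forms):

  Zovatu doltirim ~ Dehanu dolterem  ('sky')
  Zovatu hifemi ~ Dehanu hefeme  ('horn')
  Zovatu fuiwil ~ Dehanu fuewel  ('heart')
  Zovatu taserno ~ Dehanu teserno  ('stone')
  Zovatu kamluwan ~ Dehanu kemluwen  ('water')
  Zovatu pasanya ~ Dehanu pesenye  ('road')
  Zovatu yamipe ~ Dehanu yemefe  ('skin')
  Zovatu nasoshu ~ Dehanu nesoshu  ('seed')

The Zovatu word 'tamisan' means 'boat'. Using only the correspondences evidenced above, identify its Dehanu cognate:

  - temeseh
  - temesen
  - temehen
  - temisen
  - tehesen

temesen

kamluwan ~ kemluwen, yamipe ~ yemefe — Zovatu a corresponds to Dehanu e after a consonant, before a nasal.
fuiwil ~ fuewel — Zovatu i corresponds to Dehanu e after a consonant, before a consonant other than r, m, n, p, b, f, v.
kamluwan ~ kemluwen, pasanya ~ pesenye — Zovatu a corresponds to Dehanu e after a consonant, before a nasal.
Applying these to Zovatu 'tamisan':
  tamisan → temisan   (a→e after a consonant, before a nasal)
  temisan → temesan   (i→e after a consonant, before a consonant other than r, m, n, p, b, f, v)
  temesan → temesen   (a→e after a consonant, before a nasal)
So the Dehanu cognate is 'temesen'.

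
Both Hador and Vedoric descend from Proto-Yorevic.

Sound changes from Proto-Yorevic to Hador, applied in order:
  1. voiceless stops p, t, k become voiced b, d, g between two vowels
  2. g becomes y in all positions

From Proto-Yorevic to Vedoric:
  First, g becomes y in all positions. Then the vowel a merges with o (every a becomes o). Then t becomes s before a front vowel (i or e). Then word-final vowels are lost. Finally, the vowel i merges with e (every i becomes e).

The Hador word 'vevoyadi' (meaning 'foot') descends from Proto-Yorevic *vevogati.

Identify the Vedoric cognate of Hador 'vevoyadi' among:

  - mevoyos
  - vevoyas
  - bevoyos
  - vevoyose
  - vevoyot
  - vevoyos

vevoyos

Vedoric: start from *vevogati.
  rule 1 (unconditioned shift): vevogati → vevoyati
  rule 2 (vowel merger): vevoyati → vevoyoti
  rule 3 (palatalisation): vevoyoti → vevoyosi
  rule 4 (apocope): vevoyosi → vevoyos
  rule 5: no change — vevoyos
  ⇒ Vedoric vevoyos
The other candidates each miss or misapply at least one Vedoric change.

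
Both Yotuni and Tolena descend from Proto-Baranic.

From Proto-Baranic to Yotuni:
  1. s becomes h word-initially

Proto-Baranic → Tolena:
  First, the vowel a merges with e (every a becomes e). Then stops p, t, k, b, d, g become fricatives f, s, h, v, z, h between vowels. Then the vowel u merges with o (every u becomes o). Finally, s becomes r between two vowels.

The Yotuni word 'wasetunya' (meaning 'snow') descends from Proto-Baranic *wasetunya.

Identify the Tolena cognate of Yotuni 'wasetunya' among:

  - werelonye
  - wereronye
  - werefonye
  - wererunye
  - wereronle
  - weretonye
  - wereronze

wereronye

Tolena: *wasetunya > wesetunye > wesesunye > wesesonye > wereronye  (by vowel merger, intervocalic lenition, vowel merger, rhotacism)
The other candidates each miss or misapply at least one Tolena change.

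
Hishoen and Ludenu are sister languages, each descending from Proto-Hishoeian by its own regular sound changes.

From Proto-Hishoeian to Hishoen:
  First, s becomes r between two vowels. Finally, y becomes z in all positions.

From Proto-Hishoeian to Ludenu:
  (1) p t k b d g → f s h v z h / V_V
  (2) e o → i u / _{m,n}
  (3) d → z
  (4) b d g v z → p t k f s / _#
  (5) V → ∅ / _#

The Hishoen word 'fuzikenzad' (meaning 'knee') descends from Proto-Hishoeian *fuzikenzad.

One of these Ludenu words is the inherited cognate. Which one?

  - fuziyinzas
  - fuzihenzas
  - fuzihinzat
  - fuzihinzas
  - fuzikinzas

Ludenu: *fuzikenzad
  fuzikenzad → fuzihenzad   [intervocalic lenition]
  fuzihenzad → fuzihinzad   [pre-nasal raising]
  fuzihinzad → fuzihinzaz   [unconditioned shift]
  fuzihinzaz → fuzihinzas   [final devoicing]
  fuzihinzas (rule 5 does not apply)
  giving Ludenu fuzihinzas.
The other candidates each miss or misapply at least one Ludenu change.

fuzihinzas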